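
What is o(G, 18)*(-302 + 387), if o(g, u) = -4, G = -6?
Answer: -340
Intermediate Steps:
o(G, 18)*(-302 + 387) = -4*(-302 + 387) = -4*85 = -340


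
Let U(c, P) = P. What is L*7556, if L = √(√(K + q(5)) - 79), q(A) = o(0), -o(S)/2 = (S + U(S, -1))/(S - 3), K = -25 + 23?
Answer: 7556*√(-711 + 6*I*√6)/3 ≈ 694.08 + 67163.0*I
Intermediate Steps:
K = -2
o(S) = -2*(-1 + S)/(-3 + S) (o(S) = -2*(S - 1)/(S - 3) = -2*(-1 + S)/(-3 + S))
q(A) = -⅔ (q(A) = 2*(1 - 1*0)/(-3 + 0) = 2*(1 + 0)/(-3) = 2*(-⅓)*1 = -⅔)
L = √(-79 + 2*I*√6/3) (L = √(√(-2 - ⅔) - 79) = √(√(-8/3) - 79) = √(2*I*√6/3 - 79) = √(-79 + 2*I*√6/3) ≈ 0.09186 + 8.8887*I)
L*7556 = (√(-711 + 6*I*√6)/3)*7556 = 7556*√(-711 + 6*I*√6)/3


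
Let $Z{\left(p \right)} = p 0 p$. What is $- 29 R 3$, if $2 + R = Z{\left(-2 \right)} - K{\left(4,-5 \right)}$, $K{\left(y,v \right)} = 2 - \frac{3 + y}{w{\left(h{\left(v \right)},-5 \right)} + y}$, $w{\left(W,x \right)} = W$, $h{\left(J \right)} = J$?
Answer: $957$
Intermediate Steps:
$Z{\left(p \right)} = 0$ ($Z{\left(p \right)} = 0 p = 0$)
$K{\left(y,v \right)} = 2 - \frac{3 + y}{v + y}$
$R = -11$ ($R = -2 + \left(0 - \frac{-3 + 4 + 2 \left(-5\right)}{-5 + 4}\right) = -2 + \left(0 - \frac{-3 + 4 - 10}{-1}\right) = -2 + \left(0 - \left(-1\right) \left(-9\right)\right) = -2 + \left(0 - 9\right) = -2 - 9 = -11$)
$- 29 R 3 = \left(-29\right) \left(-11\right) 3 = 319 \cdot 3 = 957$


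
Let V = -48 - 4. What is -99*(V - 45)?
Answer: 9603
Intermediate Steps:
V = -52
-99*(V - 45) = -99*(-52 - 45) = -99*(-97) = 9603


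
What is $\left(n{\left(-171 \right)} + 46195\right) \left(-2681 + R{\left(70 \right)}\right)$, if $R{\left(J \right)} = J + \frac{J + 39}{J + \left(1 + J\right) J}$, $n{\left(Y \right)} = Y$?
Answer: $- \frac{75705631243}{630} \approx -1.2017 \cdot 10^{8}$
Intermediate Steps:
$R{\left(J \right)} = J + \frac{39 + J}{J + J \left(1 + J\right)}$
$\left(n{\left(-171 \right)} + 46195\right) \left(-2681 + R{\left(70 \right)}\right) = \left(-171 + 46195\right) \left(-2681 + \frac{39 + 70 + 70^{3} + 2 \cdot 70^{2}}{70 \left(2 + 70\right)}\right) = 46024 \left(-2681 + \frac{39 + 70 + 343000 + 2 \cdot 4900}{70 \cdot 72}\right) = 46024 \left(-2681 + \frac{1}{70} \cdot \frac{1}{72} \left(39 + 70 + 343000 + 9800\right)\right) = 46024 \left(-2681 + \frac{1}{70} \cdot \frac{1}{72} \cdot 352909\right) = 46024 \left(-2681 + \frac{352909}{5040}\right) = 46024 \left(- \frac{13159331}{5040}\right) = - \frac{75705631243}{630}$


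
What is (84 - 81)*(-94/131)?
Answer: -282/131 ≈ -2.1527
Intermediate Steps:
(84 - 81)*(-94/131) = 3*(-94*1/131) = 3*(-94/131) = -282/131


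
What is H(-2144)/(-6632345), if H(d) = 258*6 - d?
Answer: -3692/6632345 ≈ -0.00055667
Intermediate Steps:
H(d) = 1548 - d
H(-2144)/(-6632345) = (1548 - 1*(-2144))/(-6632345) = (1548 + 2144)*(-1/6632345) = 3692*(-1/6632345) = -3692/6632345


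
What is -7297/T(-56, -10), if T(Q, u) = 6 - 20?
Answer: 7297/14 ≈ 521.21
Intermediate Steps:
T(Q, u) = -14
-7297/T(-56, -10) = -7297/(-14) = -7297*(-1/14) = 7297/14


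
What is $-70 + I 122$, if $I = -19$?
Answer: $-2388$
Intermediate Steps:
$-70 + I 122 = -70 - 2318 = -2388$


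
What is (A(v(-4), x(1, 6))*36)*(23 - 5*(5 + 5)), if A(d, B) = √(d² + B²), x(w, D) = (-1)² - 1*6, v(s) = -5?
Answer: -4860*√2 ≈ -6873.1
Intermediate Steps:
x(w, D) = -5 (x(w, D) = 1 - 6 = -5)
A(d, B) = √(B² + d²)
(A(v(-4), x(1, 6))*36)*(23 - 5*(5 + 5)) = (√((-5)² + (-5)²)*36)*(23 - 5*(5 + 5)) = (√(25 + 25)*36)*(23 - 5*10) = (√50*36)*(23 - 50) = ((5*√2)*36)*(-27) = (180*√2)*(-27) = -4860*√2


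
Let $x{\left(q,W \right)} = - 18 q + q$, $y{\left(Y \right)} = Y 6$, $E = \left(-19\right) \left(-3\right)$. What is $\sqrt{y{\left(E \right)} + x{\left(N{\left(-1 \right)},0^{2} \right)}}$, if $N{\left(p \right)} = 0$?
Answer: $3 \sqrt{38} \approx 18.493$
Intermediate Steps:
$E = 57$
$y{\left(Y \right)} = 6 Y$
$x{\left(q,W \right)} = - 17 q$
$\sqrt{y{\left(E \right)} + x{\left(N{\left(-1 \right)},0^{2} \right)}} = \sqrt{6 \cdot 57 - 0} = \sqrt{342 + 0} = \sqrt{342} = 3 \sqrt{38}$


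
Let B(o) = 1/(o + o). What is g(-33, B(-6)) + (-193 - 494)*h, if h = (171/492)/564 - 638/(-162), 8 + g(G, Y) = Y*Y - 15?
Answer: -1135900877/416232 ≈ -2729.0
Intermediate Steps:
B(o) = 1/(2*o)
g(G, Y) = -23 + Y**2 (g(G, Y) = -8 + (Y*Y - 15) = -8 + (Y**2 - 15) = -8 + (-15 + Y**2) = -23 + Y**2)
h = 9836947/2497392 (h = (171*(1/492))*(1/564) - 638*(-1/162) = (57/164)*(1/564) + 319/81 = 19/30832 + 319/81 = 9836947/2497392 ≈ 3.9389)
g(-33, B(-6)) + (-193 - 494)*h = (-23 + ((1/2)/(-6))**2) + (-193 - 494)*(9836947/2497392) = (-23 + ((1/2)*(-1/6))**2) - 687*9836947/2497392 = (-23 + (-1/12)**2) - 2252660863/832464 = (-23 + 1/144) - 2252660863/832464 = -3311/144 - 2252660863/832464 = -1135900877/416232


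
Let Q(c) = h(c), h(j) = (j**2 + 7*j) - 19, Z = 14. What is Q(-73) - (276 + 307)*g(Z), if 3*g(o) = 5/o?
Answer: 198643/42 ≈ 4729.6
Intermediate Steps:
g(o) = 5/(3*o) (g(o) = (5/o)/3 = 5/(3*o))
h(j) = -19 + j**2 + 7*j
Q(c) = -19 + c**2 + 7*c
Q(-73) - (276 + 307)*g(Z) = (-19 + (-73)**2 + 7*(-73)) - (276 + 307)*(5/3)/14 = (-19 + 5329 - 511) - 583*(5/3)*(1/14) = 4799 - 583*5/42 = 4799 - 1*2915/42 = 4799 - 2915/42 = 198643/42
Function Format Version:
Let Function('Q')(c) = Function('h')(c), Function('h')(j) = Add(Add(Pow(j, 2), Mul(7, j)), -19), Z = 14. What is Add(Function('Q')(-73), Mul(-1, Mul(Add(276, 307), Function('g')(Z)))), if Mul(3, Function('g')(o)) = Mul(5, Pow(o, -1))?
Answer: Rational(198643, 42) ≈ 4729.6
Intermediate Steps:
Function('g')(o) = Mul(Rational(5, 3), Pow(o, -1)) (Function('g')(o) = Mul(Rational(1, 3), Mul(5, Pow(o, -1))) = Mul(Rational(5, 3), Pow(o, -1)))
Function('h')(j) = Add(-19, Pow(j, 2), Mul(7, j))
Function('Q')(c) = Add(-19, Pow(c, 2), Mul(7, c))
Add(Function('Q')(-73), Mul(-1, Mul(Add(276, 307), Function('g')(Z)))) = Add(Add(-19, Pow(-73, 2), Mul(7, -73)), Mul(-1, Mul(Add(276, 307), Mul(Rational(5, 3), Pow(14, -1))))) = Add(Add(-19, 5329, -511), Mul(-1, Mul(583, Mul(Rational(5, 3), Rational(1, 14))))) = Add(4799, Mul(-1, Mul(583, Rational(5, 42)))) = Add(4799, Mul(-1, Rational(2915, 42))) = Add(4799, Rational(-2915, 42)) = Rational(198643, 42)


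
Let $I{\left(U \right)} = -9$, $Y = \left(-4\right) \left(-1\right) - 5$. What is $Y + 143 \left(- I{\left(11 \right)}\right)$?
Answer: $1286$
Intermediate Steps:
$Y = -1$ ($Y = 4 - 5 = -1$)
$Y + 143 \left(- I{\left(11 \right)}\right) = -1 + 143 \left(\left(-1\right) \left(-9\right)\right) = -1 + 143 \cdot 9 = -1 + 1287 = 1286$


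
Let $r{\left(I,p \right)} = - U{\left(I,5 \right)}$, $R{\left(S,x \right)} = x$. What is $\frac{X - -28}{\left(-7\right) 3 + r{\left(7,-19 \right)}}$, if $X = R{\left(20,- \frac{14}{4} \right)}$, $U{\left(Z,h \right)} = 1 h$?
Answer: $- \frac{49}{52} \approx -0.94231$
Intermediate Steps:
$U{\left(Z,h \right)} = h$
$X = - \frac{7}{2}$ ($X = - \frac{14}{4} = \left(-14\right) \frac{1}{4} = - \frac{7}{2} \approx -3.5$)
$r{\left(I,p \right)} = -5$ ($r{\left(I,p \right)} = \left(-1\right) 5 = -5$)
$\frac{X - -28}{\left(-7\right) 3 + r{\left(7,-19 \right)}} = \frac{- \frac{7}{2} - -28}{\left(-7\right) 3 - 5} = \frac{- \frac{7}{2} + \left(-140 + 168\right)}{-21 - 5} = \frac{- \frac{7}{2} + 28}{-26} = \frac{49}{2} \left(- \frac{1}{26}\right) = - \frac{49}{52}$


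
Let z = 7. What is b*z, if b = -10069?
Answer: -70483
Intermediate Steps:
b*z = -10069*7 = -70483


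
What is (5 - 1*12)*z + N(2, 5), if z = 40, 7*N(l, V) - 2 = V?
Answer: -279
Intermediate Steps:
N(l, V) = 2/7 + V/7
(5 - 1*12)*z + N(2, 5) = (5 - 1*12)*40 + (2/7 + (⅐)*5) = (5 - 12)*40 + (2/7 + 5/7) = -7*40 + 1 = -280 + 1 = -279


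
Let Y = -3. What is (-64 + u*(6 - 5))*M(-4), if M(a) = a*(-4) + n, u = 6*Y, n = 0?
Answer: -1312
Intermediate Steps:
u = -18 (u = 6*(-3) = -18)
M(a) = -4*a (M(a) = a*(-4) + 0 = -4*a + 0 = -4*a)
(-64 + u*(6 - 5))*M(-4) = (-64 - 18*(6 - 5))*(-4*(-4)) = (-64 - 18*1)*16 = (-64 - 18)*16 = -82*16 = -1312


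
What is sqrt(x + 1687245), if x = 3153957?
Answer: sqrt(4841202) ≈ 2200.3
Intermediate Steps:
sqrt(x + 1687245) = sqrt(3153957 + 1687245) = sqrt(4841202)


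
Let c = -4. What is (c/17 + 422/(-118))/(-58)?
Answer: 3823/58174 ≈ 0.065717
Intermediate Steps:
(c/17 + 422/(-118))/(-58) = (-4/17 + 422/(-118))/(-58) = (-4*1/17 + 422*(-1/118))*(-1/58) = (-4/17 - 211/59)*(-1/58) = -3823/1003*(-1/58) = 3823/58174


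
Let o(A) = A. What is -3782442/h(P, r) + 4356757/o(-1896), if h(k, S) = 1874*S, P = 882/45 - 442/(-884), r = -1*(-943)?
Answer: -167529436061/72838632 ≈ -2300.0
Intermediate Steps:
r = 943
P = 201/10 (P = 882*(1/45) - 442*(-1/884) = 98/5 + 1/2 = 201/10 ≈ 20.100)
-3782442/h(P, r) + 4356757/o(-1896) = -3782442/(1874*943) + 4356757/(-1896) = -3782442/1767182 + 4356757*(-1/1896) = -3782442*1/1767182 - 4356757/1896 = -82227/38417 - 4356757/1896 = -167529436061/72838632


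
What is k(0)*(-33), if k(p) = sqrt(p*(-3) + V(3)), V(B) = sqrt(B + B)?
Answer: -33*6**(1/4) ≈ -51.648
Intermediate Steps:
V(B) = sqrt(2)*sqrt(B) (V(B) = sqrt(2*B) = sqrt(2)*sqrt(B))
k(p) = sqrt(sqrt(6) - 3*p) (k(p) = sqrt(p*(-3) + sqrt(2)*sqrt(3)) = sqrt(-3*p + sqrt(6)) = sqrt(sqrt(6) - 3*p))
k(0)*(-33) = sqrt(sqrt(6) - 3*0)*(-33) = sqrt(sqrt(6) + 0)*(-33) = sqrt(sqrt(6))*(-33) = 6**(1/4)*(-33) = -33*6**(1/4)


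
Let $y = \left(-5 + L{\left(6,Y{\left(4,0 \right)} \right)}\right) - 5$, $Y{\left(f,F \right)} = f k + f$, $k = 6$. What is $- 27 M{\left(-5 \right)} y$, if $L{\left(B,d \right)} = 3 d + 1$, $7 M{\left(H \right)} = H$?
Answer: $\frac{10125}{7} \approx 1446.4$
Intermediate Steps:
$M{\left(H \right)} = \frac{H}{7}$
$Y{\left(f,F \right)} = 7 f$ ($Y{\left(f,F \right)} = f 6 + f = 6 f + f = 7 f$)
$L{\left(B,d \right)} = 1 + 3 d$
$y = 75$ ($y = \left(-5 + \left(1 + 3 \cdot 7 \cdot 4\right)\right) - 5 = \left(-5 + \left(1 + 3 \cdot 28\right)\right) - 5 = \left(-5 + \left(1 + 84\right)\right) - 5 = \left(-5 + 85\right) - 5 = 80 - 5 = 75$)
$- 27 M{\left(-5 \right)} y = - 27 \cdot \frac{1}{7} \left(-5\right) 75 = \left(-27\right) \left(- \frac{5}{7}\right) 75 = \frac{135}{7} \cdot 75 = \frac{10125}{7}$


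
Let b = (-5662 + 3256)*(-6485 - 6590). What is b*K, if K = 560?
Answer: 17616732000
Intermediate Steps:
b = 31458450 (b = -2406*(-13075) = 31458450)
b*K = 31458450*560 = 17616732000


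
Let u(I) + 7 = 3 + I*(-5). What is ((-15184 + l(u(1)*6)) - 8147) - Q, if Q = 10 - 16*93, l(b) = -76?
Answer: -21929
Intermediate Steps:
u(I) = -4 - 5*I (u(I) = -7 + (3 + I*(-5)) = -7 + (3 - 5*I) = -4 - 5*I)
Q = -1478 (Q = 10 - 1488 = -1478)
((-15184 + l(u(1)*6)) - 8147) - Q = ((-15184 - 76) - 8147) - 1*(-1478) = (-15260 - 8147) + 1478 = -23407 + 1478 = -21929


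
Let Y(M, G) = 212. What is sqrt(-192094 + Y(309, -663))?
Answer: I*sqrt(191882) ≈ 438.04*I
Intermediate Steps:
sqrt(-192094 + Y(309, -663)) = sqrt(-192094 + 212) = sqrt(-191882) = I*sqrt(191882)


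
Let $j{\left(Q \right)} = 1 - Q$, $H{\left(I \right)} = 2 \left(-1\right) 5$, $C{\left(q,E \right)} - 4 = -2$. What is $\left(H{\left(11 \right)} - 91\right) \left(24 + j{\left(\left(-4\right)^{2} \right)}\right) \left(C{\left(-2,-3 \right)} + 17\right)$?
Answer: $-17271$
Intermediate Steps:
$C{\left(q,E \right)} = 2$ ($C{\left(q,E \right)} = 4 - 2 = 2$)
$H{\left(I \right)} = -10$ ($H{\left(I \right)} = \left(-2\right) 5 = -10$)
$\left(H{\left(11 \right)} - 91\right) \left(24 + j{\left(\left(-4\right)^{2} \right)}\right) \left(C{\left(-2,-3 \right)} + 17\right) = \left(-10 - 91\right) \left(24 + \left(1 - \left(-4\right)^{2}\right)\right) \left(2 + 17\right) = - 101 \left(24 + \left(1 - 16\right)\right) 19 = - 101 \left(24 - 15\right) 19 = - 101 \cdot 9 \cdot 19 = \left(-101\right) 171 = -17271$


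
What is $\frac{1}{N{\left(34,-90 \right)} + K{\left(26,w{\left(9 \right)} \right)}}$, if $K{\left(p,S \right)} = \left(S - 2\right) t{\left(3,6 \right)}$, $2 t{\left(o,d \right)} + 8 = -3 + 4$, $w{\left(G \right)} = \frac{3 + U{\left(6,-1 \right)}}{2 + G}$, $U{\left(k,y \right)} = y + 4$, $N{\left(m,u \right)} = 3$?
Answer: $\frac{11}{89} \approx 0.1236$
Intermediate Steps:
$U{\left(k,y \right)} = 4 + y$
$w{\left(G \right)} = \frac{6}{2 + G}$ ($w{\left(G \right)} = \frac{3 + \left(4 - 1\right)}{2 + G} = \frac{3 + 3}{2 + G} = \frac{6}{2 + G}$)
$t{\left(o,d \right)} = - \frac{7}{2}$ ($t{\left(o,d \right)} = -4 + \frac{-3 + 4}{2} = -4 + \frac{1}{2} \cdot 1 = -4 + \frac{1}{2} = - \frac{7}{2}$)
$K{\left(p,S \right)} = 7 - \frac{7 S}{2}$ ($K{\left(p,S \right)} = \left(S - 2\right) \left(- \frac{7}{2}\right) = \left(-2 + S\right) \left(- \frac{7}{2}\right) = 7 - \frac{7 S}{2}$)
$\frac{1}{N{\left(34,-90 \right)} + K{\left(26,w{\left(9 \right)} \right)}} = \frac{1}{3 + \left(7 - \frac{7 \frac{6}{2 + 9}}{2}\right)} = \frac{1}{3 + \left(7 - \frac{7 \cdot \frac{6}{11}}{2}\right)} = \frac{1}{3 + \left(7 - \frac{7 \cdot 6 \cdot \frac{1}{11}}{2}\right)} = \frac{1}{3 + \left(7 - \frac{21}{11}\right)} = \frac{1}{3 + \frac{56}{11}} = \frac{1}{\frac{89}{11}} = \frac{11}{89}$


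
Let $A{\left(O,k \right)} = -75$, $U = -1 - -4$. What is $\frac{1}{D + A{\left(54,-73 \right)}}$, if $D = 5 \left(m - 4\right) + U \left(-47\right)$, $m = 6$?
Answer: $- \frac{1}{206} \approx -0.0048544$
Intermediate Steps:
$U = 3$ ($U = -1 + 4 = 3$)
$D = -131$ ($D = 5 \left(6 - 4\right) + 3 \left(-47\right) = 5 \cdot 2 - 141 = 10 - 141 = -131$)
$\frac{1}{D + A{\left(54,-73 \right)}} = \frac{1}{-131 - 75} = \frac{1}{-206} = - \frac{1}{206}$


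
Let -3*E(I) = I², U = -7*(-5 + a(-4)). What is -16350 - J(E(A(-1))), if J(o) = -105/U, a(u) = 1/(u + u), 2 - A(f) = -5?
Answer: -670230/41 ≈ -16347.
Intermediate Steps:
A(f) = 7 (A(f) = 2 - 1*(-5) = 2 + 5 = 7)
a(u) = 1/(2*u)
U = 287/8 (U = -7*(-5 + (½)/(-4)) = -7*(-5 + (½)*(-¼)) = -7*(-5 - ⅛) = -7*(-41/8) = 287/8 ≈ 35.875)
E(I) = -I²/3
J(o) = -120/41 (J(o) = -105/287/8 = -105*8/287 = -120/41)
-16350 - J(E(A(-1))) = -16350 - 1*(-120/41) = -16350 + 120/41 = -670230/41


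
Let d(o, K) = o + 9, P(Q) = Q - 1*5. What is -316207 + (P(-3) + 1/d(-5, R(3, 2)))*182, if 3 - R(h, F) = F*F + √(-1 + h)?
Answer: -635235/2 ≈ -3.1762e+5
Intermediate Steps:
R(h, F) = 3 - F² - √(-1 + h) (R(h, F) = 3 - (F*F + √(-1 + h)) = 3 - (F² + √(-1 + h)) = 3 + (-F² - √(-1 + h)) = 3 - F² - √(-1 + h))
P(Q) = -5 + Q (P(Q) = Q - 5 = -5 + Q)
d(o, K) = 9 + o
-316207 + (P(-3) + 1/d(-5, R(3, 2)))*182 = -316207 + ((-5 - 3) + 1/(9 - 5))*182 = -316207 + (-8 + 1/4)*182 = -316207 + (-8 + ¼)*182 = -316207 - 31/4*182 = -316207 - 2821/2 = -635235/2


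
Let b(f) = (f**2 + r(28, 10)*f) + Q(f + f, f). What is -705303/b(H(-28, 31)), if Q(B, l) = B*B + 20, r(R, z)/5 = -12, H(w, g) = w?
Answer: -705303/5620 ≈ -125.50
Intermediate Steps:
r(R, z) = -60 (r(R, z) = 5*(-12) = -60)
Q(B, l) = 20 + B**2 (Q(B, l) = B**2 + 20 = 20 + B**2)
b(f) = 20 - 60*f + 5*f**2 (b(f) = (f**2 - 60*f) + (20 + (f + f)**2) = (f**2 - 60*f) + (20 + (2*f)**2) = (f**2 - 60*f) + (20 + 4*f**2) = 20 - 60*f + 5*f**2)
-705303/b(H(-28, 31)) = -705303/(20 - 60*(-28) + 5*(-28)**2) = -705303/(20 + 1680 + 5*784) = -705303/(20 + 1680 + 3920) = -705303/5620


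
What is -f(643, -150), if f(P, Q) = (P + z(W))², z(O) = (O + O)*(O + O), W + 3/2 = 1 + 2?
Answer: -425104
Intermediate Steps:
W = 3/2 (W = -3/2 + (1 + 2) = -3/2 + 3 = 3/2 ≈ 1.5000)
z(O) = 4*O² (z(O) = (2*O)*(2*O) = 4*O²)
f(P, Q) = (9 + P)² (f(P, Q) = (P + 4*(3/2)²)² = (P + 4*(9/4))² = (P + 9)² = (9 + P)²)
-f(643, -150) = -(9 + 643)² = -1*652² = -1*425104 = -425104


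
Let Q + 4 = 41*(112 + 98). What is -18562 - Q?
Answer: -27168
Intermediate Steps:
Q = 8606 (Q = -4 + 41*(112 + 98) = -4 + 41*210 = -4 + 8610 = 8606)
-18562 - Q = -18562 - 1*8606 = -18562 - 8606 = -27168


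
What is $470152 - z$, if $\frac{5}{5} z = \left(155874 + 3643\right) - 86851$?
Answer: $397486$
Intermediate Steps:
$z = 72666$ ($z = \left(155874 + 3643\right) - 86851 = 159517 - 86851 = 72666$)
$470152 - z = 470152 - 72666 = 397486$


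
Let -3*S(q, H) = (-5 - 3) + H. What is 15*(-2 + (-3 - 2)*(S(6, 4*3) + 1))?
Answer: -5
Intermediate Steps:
S(q, H) = 8/3 - H/3 (S(q, H) = -((-5 - 3) + H)/3 = -(-8 + H)/3 = 8/3 - H/3)
15*(-2 + (-3 - 2)*(S(6, 4*3) + 1)) = 15*(-2 + (-3 - 2)*((8/3 - 4*3/3) + 1)) = 15*(-2 - 5*((8/3 - ⅓*12) + 1)) = 15*(-2 - 5*((8/3 - 4) + 1)) = 15*(-2 - 5*(-4/3 + 1)) = 15*(-2 - 5*(-⅓)) = 15*(-2 + 5/3) = 15*(-⅓) = -5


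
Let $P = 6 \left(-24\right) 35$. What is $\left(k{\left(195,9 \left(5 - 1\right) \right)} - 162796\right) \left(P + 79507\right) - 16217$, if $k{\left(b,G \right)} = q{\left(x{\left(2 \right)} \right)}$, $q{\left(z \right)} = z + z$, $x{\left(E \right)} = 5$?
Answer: $-12122201279$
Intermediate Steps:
$q{\left(z \right)} = 2 z$
$k{\left(b,G \right)} = 10$ ($k{\left(b,G \right)} = 2 \cdot 5 = 10$)
$P = -5040$ ($P = \left(-144\right) 35 = -5040$)
$\left(k{\left(195,9 \left(5 - 1\right) \right)} - 162796\right) \left(P + 79507\right) - 16217 = \left(10 - 162796\right) \left(-5040 + 79507\right) - 16217 = \left(-162786\right) 74467 - 16217 = -12122185062 - 16217 = -12122201279$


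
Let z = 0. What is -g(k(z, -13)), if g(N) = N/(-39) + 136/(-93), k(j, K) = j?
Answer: 136/93 ≈ 1.4624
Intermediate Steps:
g(N) = -136/93 - N/39 (g(N) = N*(-1/39) + 136*(-1/93) = -N/39 - 136/93 = -136/93 - N/39)
-g(k(z, -13)) = -(-136/93 - 1/39*0) = -(-136/93 + 0) = -1*(-136/93) = 136/93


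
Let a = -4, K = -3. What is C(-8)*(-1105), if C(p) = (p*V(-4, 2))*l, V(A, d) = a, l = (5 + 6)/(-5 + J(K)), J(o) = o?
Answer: 48620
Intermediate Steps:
l = -11/8 (l = (5 + 6)/(-5 - 3) = 11/(-8) = 11*(-⅛) = -11/8 ≈ -1.3750)
V(A, d) = -4
C(p) = 11*p/2 (C(p) = (p*(-4))*(-11/8) = -4*p*(-11/8) = 11*p/2)
C(-8)*(-1105) = ((11/2)*(-8))*(-1105) = -44*(-1105) = 48620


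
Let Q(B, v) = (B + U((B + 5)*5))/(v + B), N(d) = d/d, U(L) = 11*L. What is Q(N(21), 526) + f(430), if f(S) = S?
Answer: 226941/527 ≈ 430.63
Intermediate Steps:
N(d) = 1
Q(B, v) = (275 + 56*B)/(B + v) (Q(B, v) = (B + 11*((B + 5)*5))/(v + B) = (B + 11*((5 + B)*5))/(B + v) = (B + 11*(25 + 5*B))/(B + v) = (B + (275 + 55*B))/(B + v) = (275 + 56*B)/(B + v))
Q(N(21), 526) + f(430) = (275 + 56*1)/(1 + 526) + 430 = (275 + 56)/527 + 430 = (1/527)*331 + 430 = 331/527 + 430 = 226941/527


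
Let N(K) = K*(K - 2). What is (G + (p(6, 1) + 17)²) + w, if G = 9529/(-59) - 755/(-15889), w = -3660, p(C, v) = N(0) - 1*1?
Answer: -3342444940/937451 ≈ -3565.5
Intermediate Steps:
N(K) = K*(-2 + K)
p(C, v) = -1 (p(C, v) = 0*(-2 + 0) - 1*1 = 0*(-2) - 1 = 0 - 1 = -1)
G = -151361736/937451 (G = 9529*(-1/59) - 755*(-1/15889) = -9529/59 + 755/15889 = -151361736/937451 ≈ -161.46)
(G + (p(6, 1) + 17)²) + w = (-151361736/937451 + (-1 + 17)²) - 3660 = (-151361736/937451 + 16²) - 3660 = (-151361736/937451 + 256) - 3660 = 88625720/937451 - 3660 = -3342444940/937451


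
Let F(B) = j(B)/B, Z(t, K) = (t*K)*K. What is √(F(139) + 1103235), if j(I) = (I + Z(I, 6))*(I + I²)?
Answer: √1823255 ≈ 1350.3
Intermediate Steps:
Z(t, K) = t*K² (Z(t, K) = (K*t)*K = t*K²)
j(I) = 37*I*(I + I²) (j(I) = (I + I*6²)*(I + I²) = (I + I*36)*(I + I²) = (I + 36*I)*(I + I²) = (37*I)*(I + I²) = 37*I*(I + I²))
F(B) = 37*B*(1 + B) (F(B) = (37*B²*(1 + B))/B = 37*B*(1 + B))
√(F(139) + 1103235) = √(37*139*(1 + 139) + 1103235) = √(37*139*140 + 1103235) = √(720020 + 1103235) = √1823255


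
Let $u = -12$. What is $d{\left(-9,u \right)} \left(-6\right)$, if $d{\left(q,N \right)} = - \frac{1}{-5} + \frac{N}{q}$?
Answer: $- \frac{46}{5} \approx -9.2$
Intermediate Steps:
$d{\left(q,N \right)} = \frac{1}{5} + \frac{N}{q}$ ($d{\left(q,N \right)} = \left(-1\right) \left(- \frac{1}{5}\right) + \frac{N}{q} = \frac{1}{5} + \frac{N}{q}$)
$d{\left(-9,u \right)} \left(-6\right) = \frac{-12 + \frac{1}{5} \left(-9\right)}{-9} \left(-6\right) = - \frac{-12 - \frac{9}{5}}{9} \left(-6\right) = \left(- \frac{1}{9}\right) \left(- \frac{69}{5}\right) \left(-6\right) = \frac{23}{15} \left(-6\right) = - \frac{46}{5}$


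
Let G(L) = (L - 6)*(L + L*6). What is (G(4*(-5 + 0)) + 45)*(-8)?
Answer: -29480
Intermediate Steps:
G(L) = 7*L*(-6 + L) (G(L) = (-6 + L)*(L + 6*L) = (-6 + L)*(7*L) = 7*L*(-6 + L))
(G(4*(-5 + 0)) + 45)*(-8) = (7*(4*(-5 + 0))*(-6 + 4*(-5 + 0)) + 45)*(-8) = (7*(4*(-5))*(-6 + 4*(-5)) + 45)*(-8) = (7*(-20)*(-6 - 20) + 45)*(-8) = (7*(-20)*(-26) + 45)*(-8) = (3640 + 45)*(-8) = 3685*(-8) = -29480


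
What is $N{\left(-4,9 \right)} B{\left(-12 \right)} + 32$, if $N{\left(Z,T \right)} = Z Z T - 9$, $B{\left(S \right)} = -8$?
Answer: $-1048$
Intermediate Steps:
$N{\left(Z,T \right)} = -9 + T Z^{2}$ ($N{\left(Z,T \right)} = Z^{2} T - 9 = T Z^{2} - 9 = -9 + T Z^{2}$)
$N{\left(-4,9 \right)} B{\left(-12 \right)} + 32 = \left(-9 + 9 \left(-4\right)^{2}\right) \left(-8\right) + 32 = \left(-9 + 9 \cdot 16\right) \left(-8\right) + 32 = \left(-9 + 144\right) \left(-8\right) + 32 = 135 \left(-8\right) + 32 = -1080 + 32 = -1048$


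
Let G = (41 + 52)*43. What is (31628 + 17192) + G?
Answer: 52819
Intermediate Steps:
G = 3999 (G = 93*43 = 3999)
(31628 + 17192) + G = (31628 + 17192) + 3999 = 48820 + 3999 = 52819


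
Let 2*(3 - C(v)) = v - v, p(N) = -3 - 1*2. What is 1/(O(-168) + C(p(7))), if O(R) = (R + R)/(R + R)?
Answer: ¼ ≈ 0.25000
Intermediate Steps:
p(N) = -5 (p(N) = -3 - 2 = -5)
O(R) = 1 (O(R) = (2*R)/((2*R)) = (2*R)*(1/(2*R)) = 1)
C(v) = 3 (C(v) = 3 - (v - v)/2 = 3 - ½*0 = 3 + 0 = 3)
1/(O(-168) + C(p(7))) = 1/(1 + 3) = 1/4 = ¼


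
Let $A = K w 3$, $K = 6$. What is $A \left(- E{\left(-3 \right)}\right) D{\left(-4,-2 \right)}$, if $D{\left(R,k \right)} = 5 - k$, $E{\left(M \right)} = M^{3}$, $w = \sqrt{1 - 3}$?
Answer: $3402 i \sqrt{2} \approx 4811.2 i$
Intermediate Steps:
$w = i \sqrt{2}$ ($w = \sqrt{-2} = i \sqrt{2} \approx 1.4142 i$)
$A = 18 i \sqrt{2}$ ($A = 6 i \sqrt{2} \cdot 3 = 18 i \sqrt{2} \approx 25.456 i$)
$A \left(- E{\left(-3 \right)}\right) D{\left(-4,-2 \right)} = 18 i \sqrt{2} \left(- \left(-3\right)^{3}\right) \left(5 - -2\right) = 18 i \sqrt{2} \left(\left(-1\right) \left(-27\right)\right) \left(5 + 2\right) = 18 i \sqrt{2} \cdot 27 \cdot 7 = 486 i \sqrt{2} \cdot 7 = 3402 i \sqrt{2}$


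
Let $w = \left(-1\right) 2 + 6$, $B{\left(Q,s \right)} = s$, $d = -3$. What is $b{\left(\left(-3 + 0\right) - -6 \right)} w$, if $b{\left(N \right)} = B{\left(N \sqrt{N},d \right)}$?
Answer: $-12$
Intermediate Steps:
$b{\left(N \right)} = -3$
$w = 4$ ($w = -2 + 6 = 4$)
$b{\left(\left(-3 + 0\right) - -6 \right)} w = \left(-3\right) 4 = -12$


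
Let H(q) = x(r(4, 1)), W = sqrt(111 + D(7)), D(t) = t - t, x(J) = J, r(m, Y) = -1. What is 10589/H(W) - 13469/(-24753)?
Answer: -262096048/24753 ≈ -10588.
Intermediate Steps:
D(t) = 0
W = sqrt(111) (W = sqrt(111 + 0) = sqrt(111) ≈ 10.536)
H(q) = -1
10589/H(W) - 13469/(-24753) = 10589/(-1) - 13469/(-24753) = 10589*(-1) - 13469*(-1/24753) = -10589 + 13469/24753 = -262096048/24753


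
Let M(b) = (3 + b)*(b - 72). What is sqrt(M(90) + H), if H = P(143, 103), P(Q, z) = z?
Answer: sqrt(1777) ≈ 42.154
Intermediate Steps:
M(b) = (-72 + b)*(3 + b) (M(b) = (3 + b)*(-72 + b) = (-72 + b)*(3 + b))
H = 103
sqrt(M(90) + H) = sqrt((-216 + 90**2 - 69*90) + 103) = sqrt((-216 + 8100 - 6210) + 103) = sqrt(1674 + 103) = sqrt(1777)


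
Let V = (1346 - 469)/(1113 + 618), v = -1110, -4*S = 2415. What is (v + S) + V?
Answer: -11862497/6924 ≈ -1713.2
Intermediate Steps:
S = -2415/4 (S = -1/4*2415 = -2415/4 ≈ -603.75)
V = 877/1731 ≈ 0.50664
(v + S) + V = (-1110 - 2415/4) + 877/1731 = -6855/4 + 877/1731 = -11862497/6924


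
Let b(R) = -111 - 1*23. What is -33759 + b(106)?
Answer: -33893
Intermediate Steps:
b(R) = -134 (b(R) = -111 - 23 = -134)
-33759 + b(106) = -33759 - 134 = -33893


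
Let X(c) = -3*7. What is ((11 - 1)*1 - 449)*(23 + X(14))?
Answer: -878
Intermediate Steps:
X(c) = -21
((11 - 1)*1 - 449)*(23 + X(14)) = ((11 - 1)*1 - 449)*(23 - 21) = (10*1 - 449)*2 = (10 - 449)*2 = -439*2 = -878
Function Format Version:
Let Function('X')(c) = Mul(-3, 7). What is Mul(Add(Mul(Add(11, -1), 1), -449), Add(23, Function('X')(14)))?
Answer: -878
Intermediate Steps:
Function('X')(c) = -21
Mul(Add(Mul(Add(11, -1), 1), -449), Add(23, Function('X')(14))) = Mul(Add(Mul(Add(11, -1), 1), -449), Add(23, -21)) = Mul(Add(Mul(10, 1), -449), 2) = Mul(Add(10, -449), 2) = Mul(-439, 2) = -878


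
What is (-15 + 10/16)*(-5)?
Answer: 575/8 ≈ 71.875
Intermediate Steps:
(-15 + 10/16)*(-5) = (-15 + 10*(1/16))*(-5) = (-15 + 5/8)*(-5) = -115/8*(-5) = 575/8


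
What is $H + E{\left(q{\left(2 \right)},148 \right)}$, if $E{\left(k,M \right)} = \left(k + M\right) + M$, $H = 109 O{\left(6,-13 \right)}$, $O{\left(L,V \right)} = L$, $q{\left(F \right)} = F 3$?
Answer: $956$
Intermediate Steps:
$q{\left(F \right)} = 3 F$
$H = 654$ ($H = 109 \cdot 6 = 654$)
$E{\left(k,M \right)} = k + 2 M$ ($E{\left(k,M \right)} = \left(M + k\right) + M = k + 2 M$)
$H + E{\left(q{\left(2 \right)},148 \right)} = 654 + \left(3 \cdot 2 + 2 \cdot 148\right) = 654 + \left(6 + 296\right) = 654 + 302 = 956$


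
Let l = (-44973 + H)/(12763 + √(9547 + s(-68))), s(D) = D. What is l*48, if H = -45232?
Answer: -5526174792/16288469 + 432984*√9479/16288469 ≈ -336.68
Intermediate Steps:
l = -90205/(12763 + √9479) (l = (-44973 - 45232)/(12763 + √(9547 - 68)) = -90205/(12763 + √9479) ≈ -7.0142)
l*48 = (-230257283/32576938 + 18041*√9479/32576938)*48 = -5526174792/16288469 + 432984*√9479/16288469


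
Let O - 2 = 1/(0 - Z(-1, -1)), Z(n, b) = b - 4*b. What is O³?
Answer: 125/27 ≈ 4.6296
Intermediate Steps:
Z(n, b) = -3*b
O = 5/3 (O = 2 + 1/(0 - (-3)*(-1)) = 2 + 1/(0 - 1*3) = 2 + 1/(0 - 3) = 2 + 1/(-3) = 2 - ⅓ = 5/3 ≈ 1.6667)
O³ = (5/3)³ = 125/27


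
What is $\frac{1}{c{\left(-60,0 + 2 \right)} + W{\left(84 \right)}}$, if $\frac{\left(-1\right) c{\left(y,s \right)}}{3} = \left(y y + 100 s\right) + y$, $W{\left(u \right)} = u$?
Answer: $- \frac{1}{11136} \approx -8.9799 \cdot 10^{-5}$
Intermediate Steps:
$c{\left(y,s \right)} = - 300 s - 3 y - 3 y^{2}$ ($c{\left(y,s \right)} = - 3 \left(\left(y y + 100 s\right) + y\right) = - 3 \left(\left(y^{2} + 100 s\right) + y\right) = - 3 \left(y + y^{2} + 100 s\right) = - 300 s - 3 y - 3 y^{2}$)
$\frac{1}{c{\left(-60,0 + 2 \right)} + W{\left(84 \right)}} = \frac{1}{\left(- 300 \left(0 + 2\right) - -180 - 3 \left(-60\right)^{2}\right) + 84} = \frac{1}{\left(\left(-300\right) 2 + 180 - 10800\right) + 84} = \frac{1}{\left(-600 + 180 - 10800\right) + 84} = \frac{1}{-11220 + 84} = \frac{1}{-11136} = - \frac{1}{11136}$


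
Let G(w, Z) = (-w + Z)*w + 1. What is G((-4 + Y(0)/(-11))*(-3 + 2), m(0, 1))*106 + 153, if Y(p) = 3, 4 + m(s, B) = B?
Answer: -367221/121 ≈ -3034.9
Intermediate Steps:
m(s, B) = -4 + B
G(w, Z) = 1 + w*(Z - w) (G(w, Z) = (Z - w)*w + 1 = w*(Z - w) + 1 = 1 + w*(Z - w))
G((-4 + Y(0)/(-11))*(-3 + 2), m(0, 1))*106 + 153 = (1 - ((-4 + 3/(-11))*(-3 + 2))² + (-4 + 1)*((-4 + 3/(-11))*(-3 + 2)))*106 + 153 = (1 - ((-4 + 3*(-1/11))*(-1))² - 3*(-4 + 3*(-1/11))*(-1))*106 + 153 = (1 - ((-4 - 3/11)*(-1))² - 3*(-4 - 3/11)*(-1))*106 + 153 = (1 - (-47/11*(-1))² - (-141)*(-1)/11)*106 + 153 = (1 - (47/11)² - 3*47/11)*106 + 153 = (1 - 1*2209/121 - 141/11)*106 + 153 = (1 - 2209/121 - 141/11)*106 + 153 = -3639/121*106 + 153 = -385734/121 + 153 = -367221/121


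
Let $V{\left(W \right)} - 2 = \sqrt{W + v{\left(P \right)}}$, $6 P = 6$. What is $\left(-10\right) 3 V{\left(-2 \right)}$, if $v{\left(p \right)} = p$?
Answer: $-60 - 30 i \approx -60.0 - 30.0 i$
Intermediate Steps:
$P = 1$ ($P = \frac{1}{6} \cdot 6 = 1$)
$V{\left(W \right)} = 2 + \sqrt{1 + W}$ ($V{\left(W \right)} = 2 + \sqrt{W + 1} = 2 + \sqrt{1 + W}$)
$\left(-10\right) 3 V{\left(-2 \right)} = \left(-10\right) 3 \left(2 + \sqrt{1 - 2}\right) = - 30 \left(2 + \sqrt{-1}\right) = - 30 \left(2 + i\right) = -60 - 30 i$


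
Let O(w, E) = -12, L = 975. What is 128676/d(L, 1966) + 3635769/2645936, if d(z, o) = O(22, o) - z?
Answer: -112293318911/870512944 ≈ -129.00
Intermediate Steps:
d(z, o) = -12 - z
128676/d(L, 1966) + 3635769/2645936 = 128676/(-12 - 1*975) + 3635769/2645936 = 128676/(-12 - 975) + 3635769*(1/2645936) = 128676/(-987) + 3635769/2645936 = 128676*(-1/987) + 3635769/2645936 = -42892/329 + 3635769/2645936 = -112293318911/870512944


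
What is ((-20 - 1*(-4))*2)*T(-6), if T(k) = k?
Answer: 192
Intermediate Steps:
((-20 - 1*(-4))*2)*T(-6) = ((-20 - 1*(-4))*2)*(-6) = ((-20 + 4)*2)*(-6) = -16*2*(-6) = -32*(-6) = 192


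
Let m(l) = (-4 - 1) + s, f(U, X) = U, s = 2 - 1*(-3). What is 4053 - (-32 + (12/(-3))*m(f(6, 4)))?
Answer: 4085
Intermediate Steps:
s = 5 (s = 2 + 3 = 5)
m(l) = 0 (m(l) = (-4 - 1) + 5 = -5 + 5 = 0)
4053 - (-32 + (12/(-3))*m(f(6, 4))) = 4053 - (-32 + (12/(-3))*0) = 4053 - (-32 + (12*(-⅓))*0) = 4053 - (-32 - 4*0) = 4053 - (-32 + 0) = 4053 - 1*(-32) = 4053 + 32 = 4085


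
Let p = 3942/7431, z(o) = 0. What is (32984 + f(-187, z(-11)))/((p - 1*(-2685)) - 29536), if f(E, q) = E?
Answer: -81238169/66508613 ≈ -1.2215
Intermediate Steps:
p = 1314/2477 (p = 3942*(1/7431) = 1314/2477 ≈ 0.53048)
(32984 + f(-187, z(-11)))/((p - 1*(-2685)) - 29536) = (32984 - 187)/((1314/2477 - 1*(-2685)) - 29536) = 32797/((1314/2477 + 2685) - 29536) = 32797/(6652059/2477 - 29536) = 32797/(-66508613/2477) = 32797*(-2477/66508613) = -81238169/66508613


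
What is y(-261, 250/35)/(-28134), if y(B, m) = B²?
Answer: -2523/1042 ≈ -2.4213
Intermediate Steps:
y(-261, 250/35)/(-28134) = (-261)²/(-28134) = 68121*(-1/28134) = -2523/1042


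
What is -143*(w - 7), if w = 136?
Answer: -18447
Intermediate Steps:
-143*(w - 7) = -143*(136 - 7) = -143*129 = -18447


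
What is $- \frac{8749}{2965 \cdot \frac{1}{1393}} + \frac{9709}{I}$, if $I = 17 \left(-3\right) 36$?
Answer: $- \frac{22404774637}{5443740} \approx -4115.7$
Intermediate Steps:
$I = -1836$ ($I = \left(-51\right) 36 = -1836$)
$- \frac{8749}{2965 \cdot \frac{1}{1393}} + \frac{9709}{I} = - \frac{8749}{2965 \cdot \frac{1}{1393}} + \frac{9709}{-1836} = - \frac{8749}{2965 \cdot \frac{1}{1393}} + 9709 \left(- \frac{1}{1836}\right) = - \frac{8749}{\frac{2965}{1393}} - \frac{9709}{1836} = \left(-8749\right) \frac{1393}{2965} - \frac{9709}{1836} = - \frac{12187357}{2965} - \frac{9709}{1836} = - \frac{22404774637}{5443740}$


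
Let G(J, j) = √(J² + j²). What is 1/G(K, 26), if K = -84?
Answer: √1933/3866 ≈ 0.011372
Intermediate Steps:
1/G(K, 26) = 1/(√((-84)² + 26²)) = 1/(√(7056 + 676)) = 1/(√7732) = 1/(2*√1933) = √1933/3866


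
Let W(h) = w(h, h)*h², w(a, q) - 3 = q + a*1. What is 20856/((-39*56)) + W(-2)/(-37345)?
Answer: -4636063/485485 ≈ -9.5493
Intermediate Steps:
w(a, q) = 3 + a + q (w(a, q) = 3 + (q + a*1) = 3 + (q + a) = 3 + (a + q) = 3 + a + q)
W(h) = h²*(3 + 2*h) (W(h) = (3 + h + h)*h² = (3 + 2*h)*h² = h²*(3 + 2*h))
20856/((-39*56)) + W(-2)/(-37345) = 20856/((-39*56)) + ((-2)²*(3 + 2*(-2)))/(-37345) = 20856/(-2184) + (4*(3 - 4))*(-1/37345) = 20856*(-1/2184) + (4*(-1))*(-1/37345) = -869/91 - 4*(-1/37345) = -869/91 + 4/37345 = -4636063/485485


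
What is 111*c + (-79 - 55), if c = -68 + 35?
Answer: -3797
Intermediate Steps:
c = -33
111*c + (-79 - 55) = 111*(-33) + (-79 - 55) = -3663 - 134 = -3797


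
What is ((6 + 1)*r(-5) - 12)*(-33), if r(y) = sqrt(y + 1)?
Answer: 396 - 462*I ≈ 396.0 - 462.0*I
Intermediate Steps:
r(y) = sqrt(1 + y)
((6 + 1)*r(-5) - 12)*(-33) = ((6 + 1)*sqrt(1 - 5) - 12)*(-33) = (7*sqrt(-4) - 12)*(-33) = (7*(2*I) - 12)*(-33) = (14*I - 12)*(-33) = (-12 + 14*I)*(-33) = 396 - 462*I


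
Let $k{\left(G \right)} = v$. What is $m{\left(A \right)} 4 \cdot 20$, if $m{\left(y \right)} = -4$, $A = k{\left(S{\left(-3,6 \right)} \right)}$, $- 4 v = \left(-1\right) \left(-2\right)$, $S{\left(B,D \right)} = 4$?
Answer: $-320$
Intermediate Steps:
$v = - \frac{1}{2}$ ($v = - \frac{\left(-1\right) \left(-2\right)}{4} = \left(- \frac{1}{4}\right) 2 = - \frac{1}{2} \approx -0.5$)
$k{\left(G \right)} = - \frac{1}{2}$
$A = - \frac{1}{2} \approx -0.5$
$m{\left(A \right)} 4 \cdot 20 = \left(-4\right) 4 \cdot 20 = \left(-16\right) 20 = -320$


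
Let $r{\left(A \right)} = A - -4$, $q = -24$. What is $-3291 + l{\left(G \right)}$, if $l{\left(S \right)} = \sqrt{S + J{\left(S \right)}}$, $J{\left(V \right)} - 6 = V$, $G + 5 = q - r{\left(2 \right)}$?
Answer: $-3291 + 8 i \approx -3291.0 + 8.0 i$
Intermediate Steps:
$r{\left(A \right)} = 4 + A$ ($r{\left(A \right)} = A + 4 = 4 + A$)
$G = -35$ ($G = -5 - 30 = -35$)
$J{\left(V \right)} = 6 + V$
$l{\left(S \right)} = \sqrt{6 + 2 S}$ ($l{\left(S \right)} = \sqrt{S + \left(6 + S\right)} = \sqrt{6 + 2 S}$)
$-3291 + l{\left(G \right)} = -3291 + \sqrt{6 + 2 \left(-35\right)} = -3291 + \sqrt{6 - 70} = -3291 + \sqrt{-64} = -3291 + 8 i$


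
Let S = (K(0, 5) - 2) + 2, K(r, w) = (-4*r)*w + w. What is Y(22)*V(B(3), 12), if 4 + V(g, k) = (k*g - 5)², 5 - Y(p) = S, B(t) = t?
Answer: 0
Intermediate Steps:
K(r, w) = w - 4*r*w (K(r, w) = -4*r*w + w = w - 4*r*w)
S = 5 (S = (5*(1 - 4*0) - 2) + 2 = (5*(1 + 0) - 2) + 2 = (5*1 - 2) + 2 = (5 - 2) + 2 = 3 + 2 = 5)
Y(p) = 0 (Y(p) = 5 - 1*5 = 5 - 5 = 0)
V(g, k) = -4 + (-5 + g*k)² (V(g, k) = -4 + (k*g - 5)² = -4 + (g*k - 5)² = -4 + (-5 + g*k)²)
Y(22)*V(B(3), 12) = 0*(-4 + (-5 + 3*12)²) = 0*(-4 + (-5 + 36)²) = 0*(-4 + 31²) = 0*(-4 + 961) = 0*957 = 0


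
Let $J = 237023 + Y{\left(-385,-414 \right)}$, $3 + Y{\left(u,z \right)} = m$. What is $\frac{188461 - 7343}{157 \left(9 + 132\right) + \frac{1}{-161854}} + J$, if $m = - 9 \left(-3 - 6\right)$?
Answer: $\frac{849553187123469}{3582961997} \approx 2.3711 \cdot 10^{5}$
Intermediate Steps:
$m = 81$ ($m = \left(-9\right) \left(-9\right) = 81$)
$Y{\left(u,z \right)} = 78$ ($Y{\left(u,z \right)} = -3 + 81 = 78$)
$J = 237101$ ($J = 237023 + 78 = 237101$)
$\frac{188461 - 7343}{157 \left(9 + 132\right) + \frac{1}{-161854}} + J = \frac{188461 - 7343}{157 \left(9 + 132\right) + \frac{1}{-161854}} + 237101 = \frac{181118}{157 \cdot 141 - \frac{1}{161854}} + 237101 = \frac{181118}{22137 - \frac{1}{161854}} + 237101 = \frac{181118}{\frac{3582961997}{161854}} + 237101 = 181118 \cdot \frac{161854}{3582961997} + 237101 = \frac{29314672772}{3582961997} + 237101 = \frac{849553187123469}{3582961997}$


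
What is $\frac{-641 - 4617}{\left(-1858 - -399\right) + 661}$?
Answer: $\frac{2629}{399} \approx 6.589$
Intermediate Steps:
$\frac{-641 - 4617}{\left(-1858 - -399\right) + 661} = - \frac{5258}{\left(-1858 + 399\right) + 661} = - \frac{5258}{-1459 + 661} = - \frac{5258}{-798} = \left(-5258\right) \left(- \frac{1}{798}\right) = \frac{2629}{399}$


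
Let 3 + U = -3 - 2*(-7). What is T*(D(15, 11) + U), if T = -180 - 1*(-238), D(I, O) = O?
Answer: 1102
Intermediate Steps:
T = 58 (T = -180 + 238 = 58)
U = 8 (U = -3 + (-3 - 2*(-7)) = -3 + (-3 + 14) = -3 + 11 = 8)
T*(D(15, 11) + U) = 58*(11 + 8) = 58*19 = 1102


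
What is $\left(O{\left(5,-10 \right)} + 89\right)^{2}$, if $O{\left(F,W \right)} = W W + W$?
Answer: $32041$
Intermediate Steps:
$O{\left(F,W \right)} = W + W^{2}$ ($O{\left(F,W \right)} = W^{2} + W = W + W^{2}$)
$\left(O{\left(5,-10 \right)} + 89\right)^{2} = \left(- 10 \left(1 - 10\right) + 89\right)^{2} = \left(\left(-10\right) \left(-9\right) + 89\right)^{2} = \left(90 + 89\right)^{2} = 179^{2} = 32041$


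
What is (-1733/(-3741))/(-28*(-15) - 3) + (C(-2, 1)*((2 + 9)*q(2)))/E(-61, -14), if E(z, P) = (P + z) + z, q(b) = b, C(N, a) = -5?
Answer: 85917679/106079796 ≈ 0.80993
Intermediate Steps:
E(z, P) = P + 2*z
(-1733/(-3741))/(-28*(-15) - 3) + (C(-2, 1)*((2 + 9)*q(2)))/E(-61, -14) = (-1733/(-3741))/(-28*(-15) - 3) + (-5*(2 + 9)*2)/(-14 + 2*(-61)) = (-1733*(-1/3741))/(420 - 3) + (-55*2)/(-14 - 122) = (1733/3741)/417 - 5*22/(-136) = (1733/3741)*(1/417) - 110*(-1/136) = 1733/1559997 + 55/68 = 85917679/106079796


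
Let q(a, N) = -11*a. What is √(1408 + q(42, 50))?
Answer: √946 ≈ 30.757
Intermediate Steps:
√(1408 + q(42, 50)) = √(1408 - 11*42) = √(1408 - 462) = √946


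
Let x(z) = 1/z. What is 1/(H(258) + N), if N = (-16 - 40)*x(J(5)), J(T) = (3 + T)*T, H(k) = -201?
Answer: -5/1012 ≈ -0.0049407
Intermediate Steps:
J(T) = T*(3 + T)
N = -7/5 (N = (-16 - 40)/((5*(3 + 5))) = -56/(5*8) = -56/40 = -56*1/40 = -7/5 ≈ -1.4000)
1/(H(258) + N) = 1/(-201 - 7/5) = 1/(-1012/5) = -5/1012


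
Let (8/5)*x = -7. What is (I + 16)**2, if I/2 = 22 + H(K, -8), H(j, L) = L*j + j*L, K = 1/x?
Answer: 5550736/1225 ≈ 4531.2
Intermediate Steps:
x = -35/8 (x = (5/8)*(-7) = -35/8 ≈ -4.3750)
K = -8/35 (K = 1/(-35/8) = -8/35 ≈ -0.22857)
H(j, L) = 2*L*j (H(j, L) = L*j + L*j = 2*L*j)
I = 1796/35 (I = 2*(22 + 2*(-8)*(-8/35)) = 2*(22 + 128/35) = 2*(898/35) = 1796/35 ≈ 51.314)
(I + 16)**2 = (1796/35 + 16)**2 = (2356/35)**2 = 5550736/1225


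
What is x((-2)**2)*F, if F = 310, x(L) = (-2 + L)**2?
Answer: 1240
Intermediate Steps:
x((-2)**2)*F = (-2 + (-2)**2)**2*310 = (-2 + 4)**2*310 = 2**2*310 = 4*310 = 1240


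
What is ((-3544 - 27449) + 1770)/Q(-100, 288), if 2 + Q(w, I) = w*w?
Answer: -29223/9998 ≈ -2.9229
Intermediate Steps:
Q(w, I) = -2 + w² (Q(w, I) = -2 + w*w = -2 + w²)
((-3544 - 27449) + 1770)/Q(-100, 288) = ((-3544 - 27449) + 1770)/(-2 + (-100)²) = (-30993 + 1770)/(-2 + 10000) = -29223/9998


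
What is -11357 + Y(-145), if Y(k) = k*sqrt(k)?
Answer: -11357 - 145*I*sqrt(145) ≈ -11357.0 - 1746.0*I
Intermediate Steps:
Y(k) = k**(3/2)
-11357 + Y(-145) = -11357 + (-145)**(3/2) = -11357 - 145*I*sqrt(145)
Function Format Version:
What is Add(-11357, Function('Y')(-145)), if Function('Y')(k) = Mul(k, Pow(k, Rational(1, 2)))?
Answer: Add(-11357, Mul(-145, I, Pow(145, Rational(1, 2)))) ≈ Add(-11357., Mul(-1746.0, I))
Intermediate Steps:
Function('Y')(k) = Pow(k, Rational(3, 2))
Add(-11357, Function('Y')(-145)) = Add(-11357, Pow(-145, Rational(3, 2))) = Add(-11357, Mul(-145, I, Pow(145, Rational(1, 2))))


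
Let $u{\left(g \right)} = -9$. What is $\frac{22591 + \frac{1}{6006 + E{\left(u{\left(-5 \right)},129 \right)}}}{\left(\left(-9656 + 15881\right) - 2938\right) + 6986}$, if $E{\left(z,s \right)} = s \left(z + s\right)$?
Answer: $\frac{485390227}{220725678} \approx 2.1991$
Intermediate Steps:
$E{\left(z,s \right)} = s \left(s + z\right)$
$\frac{22591 + \frac{1}{6006 + E{\left(u{\left(-5 \right)},129 \right)}}}{\left(\left(-9656 + 15881\right) - 2938\right) + 6986} = \frac{22591 + \frac{1}{6006 + 129 \left(129 - 9\right)}}{\left(\left(-9656 + 15881\right) - 2938\right) + 6986} = \frac{22591 + \frac{1}{6006 + 129 \cdot 120}}{\left(6225 - 2938\right) + 6986} = \frac{22591 + \frac{1}{6006 + 15480}}{3287 + 6986} = \frac{22591 + \frac{1}{21486}}{10273} = \left(22591 + \frac{1}{21486}\right) \frac{1}{10273} = \frac{485390227}{21486} \cdot \frac{1}{10273} = \frac{485390227}{220725678}$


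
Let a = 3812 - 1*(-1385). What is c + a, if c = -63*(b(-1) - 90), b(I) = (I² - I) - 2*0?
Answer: 10741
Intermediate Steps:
b(I) = I² - I (b(I) = (I² - I) + 0 = I² - I)
a = 5197 (a = 3812 + 1385 = 5197)
c = 5544 (c = -63*(-(-1 - 1) - 90) = -63*(-1*(-2) - 90) = -63*(2 - 90) = -63*(-88) = 5544)
c + a = 5544 + 5197 = 10741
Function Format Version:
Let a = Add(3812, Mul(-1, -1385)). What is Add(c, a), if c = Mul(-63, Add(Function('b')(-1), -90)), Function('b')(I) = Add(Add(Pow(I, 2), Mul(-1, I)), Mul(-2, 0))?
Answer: 10741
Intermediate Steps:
Function('b')(I) = Add(Pow(I, 2), Mul(-1, I)) (Function('b')(I) = Add(Add(Pow(I, 2), Mul(-1, I)), 0) = Add(Pow(I, 2), Mul(-1, I)))
a = 5197 (a = Add(3812, 1385) = 5197)
c = 5544 (c = Mul(-63, Add(Mul(-1, Add(-1, -1)), -90)) = Mul(-63, Add(Mul(-1, -2), -90)) = Mul(-63, Add(2, -90)) = Mul(-63, -88) = 5544)
Add(c, a) = Add(5544, 5197) = 10741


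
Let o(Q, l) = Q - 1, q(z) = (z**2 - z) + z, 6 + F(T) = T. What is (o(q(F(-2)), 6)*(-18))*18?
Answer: -20412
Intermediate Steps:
F(T) = -6 + T
q(z) = z**2
o(Q, l) = -1 + Q
(o(q(F(-2)), 6)*(-18))*18 = ((-1 + (-6 - 2)**2)*(-18))*18 = ((-1 + (-8)**2)*(-18))*18 = ((-1 + 64)*(-18))*18 = (63*(-18))*18 = -1134*18 = -20412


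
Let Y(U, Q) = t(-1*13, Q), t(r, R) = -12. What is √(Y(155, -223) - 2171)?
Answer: I*√2183 ≈ 46.723*I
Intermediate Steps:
Y(U, Q) = -12
√(Y(155, -223) - 2171) = √(-12 - 2171) = √(-2183) = I*√2183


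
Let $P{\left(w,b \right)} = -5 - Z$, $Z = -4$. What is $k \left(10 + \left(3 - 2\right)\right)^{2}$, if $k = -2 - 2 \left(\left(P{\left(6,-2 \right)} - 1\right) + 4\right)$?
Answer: $-726$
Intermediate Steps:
$P{\left(w,b \right)} = -1$ ($P{\left(w,b \right)} = -5 - -4 = -5 + 4 = -1$)
$k = -6$ ($k = -2 - 2 \left(\left(-1 - 1\right) + 4\right) = -2 - 2 \left(-2 + 4\right) = -2 - 4 = -6$)
$k \left(10 + \left(3 - 2\right)\right)^{2} = - 6 \left(10 + \left(3 - 2\right)\right)^{2} = - 6 \left(10 + 1\right)^{2} = - 6 \cdot 11^{2} = \left(-6\right) 121 = -726$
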